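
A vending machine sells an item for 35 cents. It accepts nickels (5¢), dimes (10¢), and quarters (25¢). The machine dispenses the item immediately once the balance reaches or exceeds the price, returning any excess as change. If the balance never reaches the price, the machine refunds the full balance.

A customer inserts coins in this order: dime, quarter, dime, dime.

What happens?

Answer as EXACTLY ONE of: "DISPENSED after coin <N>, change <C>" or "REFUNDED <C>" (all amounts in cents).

Answer: DISPENSED after coin 2, change 0

Derivation:
Price: 35¢
Coin 1 (dime, 10¢): balance = 10¢
Coin 2 (quarter, 25¢): balance = 35¢
  → balance >= price → DISPENSE, change = 35 - 35 = 0¢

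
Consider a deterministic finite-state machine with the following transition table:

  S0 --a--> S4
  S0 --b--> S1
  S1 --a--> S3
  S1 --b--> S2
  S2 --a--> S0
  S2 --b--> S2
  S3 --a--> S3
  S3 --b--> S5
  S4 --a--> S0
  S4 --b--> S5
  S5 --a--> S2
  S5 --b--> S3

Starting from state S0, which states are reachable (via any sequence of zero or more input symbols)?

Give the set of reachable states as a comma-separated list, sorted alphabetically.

Answer: S0, S1, S2, S3, S4, S5

Derivation:
BFS from S0:
  visit S0: S0--a-->S4 (new), S0--b-->S1 (new)
  visit S4: S4--a-->S0 (seen), S4--b-->S5 (new)
  visit S1: S1--a-->S3 (new), S1--b-->S2 (new)
  visit S5: S5--a-->S2 (seen), S5--b-->S3 (seen)
  visit S3: S3--a-->S3 (seen), S3--b-->S5 (seen)
  visit S2: S2--a-->S0 (seen), S2--b-->S2 (seen)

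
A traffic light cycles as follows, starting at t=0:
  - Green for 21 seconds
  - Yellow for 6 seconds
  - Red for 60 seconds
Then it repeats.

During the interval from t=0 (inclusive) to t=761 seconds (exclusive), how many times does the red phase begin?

Answer: 9

Derivation:
Cycle = 21+6+60 = 87s
red phase starts at t = k*87 + 27 for k=0,1,2,...
Need k*87+27 < 761 → k < 8.437
k ∈ {0, ..., 8} → 9 starts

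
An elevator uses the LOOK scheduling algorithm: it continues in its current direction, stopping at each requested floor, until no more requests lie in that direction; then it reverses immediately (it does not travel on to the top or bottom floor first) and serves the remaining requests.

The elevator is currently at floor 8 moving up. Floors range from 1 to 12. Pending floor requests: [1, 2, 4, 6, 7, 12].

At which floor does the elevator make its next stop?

Answer: 12

Derivation:
Current floor: 8, direction: up
Requests above: [12]
Requests below: [1, 2, 4, 6, 7]
Moving up and requests lie above → nearest above is min([12]) = 12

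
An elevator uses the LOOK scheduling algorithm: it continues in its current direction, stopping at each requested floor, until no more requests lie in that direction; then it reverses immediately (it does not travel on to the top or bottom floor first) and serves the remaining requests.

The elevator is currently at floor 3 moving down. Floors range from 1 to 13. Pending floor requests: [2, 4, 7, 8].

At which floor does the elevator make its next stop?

Current floor: 3, direction: down
Requests above: [4, 7, 8]
Requests below: [2]
Moving down and requests lie below → nearest below is max([2]) = 2

Answer: 2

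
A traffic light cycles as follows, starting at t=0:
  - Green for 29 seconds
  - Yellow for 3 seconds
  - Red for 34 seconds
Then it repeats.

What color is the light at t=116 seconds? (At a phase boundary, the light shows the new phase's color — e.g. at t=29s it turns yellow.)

Answer: red

Derivation:
Cycle length = 29 + 3 + 34 = 66s
t = 116, phase_t = 116 mod 66 = 50
50 >= 32 → RED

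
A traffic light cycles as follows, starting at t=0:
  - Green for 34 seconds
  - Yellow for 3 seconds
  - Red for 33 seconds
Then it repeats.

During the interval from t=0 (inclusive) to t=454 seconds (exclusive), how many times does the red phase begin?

Cycle = 34+3+33 = 70s
red phase starts at t = k*70 + 37 for k=0,1,2,...
Need k*70+37 < 454 → k < 5.957
k ∈ {0, ..., 5} → 6 starts

Answer: 6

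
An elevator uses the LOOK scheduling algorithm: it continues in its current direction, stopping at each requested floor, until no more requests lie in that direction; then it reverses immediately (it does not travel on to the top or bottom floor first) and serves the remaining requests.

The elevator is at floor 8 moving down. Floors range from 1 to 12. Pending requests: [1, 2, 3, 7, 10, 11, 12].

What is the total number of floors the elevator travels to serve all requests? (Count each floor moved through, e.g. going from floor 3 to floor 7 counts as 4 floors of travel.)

Start at floor 8 moving down, LOOK stop order: [7, 3, 2, 1, 10, 11, 12]
  8 → 7: |7-8| = 1, total = 1
  7 → 3: |3-7| = 4, total = 5
  3 → 2: |2-3| = 1, total = 6
  2 → 1: |1-2| = 1, total = 7
  1 → 10: |10-1| = 9, total = 16
  10 → 11: |11-10| = 1, total = 17
  11 → 12: |12-11| = 1, total = 18

Answer: 18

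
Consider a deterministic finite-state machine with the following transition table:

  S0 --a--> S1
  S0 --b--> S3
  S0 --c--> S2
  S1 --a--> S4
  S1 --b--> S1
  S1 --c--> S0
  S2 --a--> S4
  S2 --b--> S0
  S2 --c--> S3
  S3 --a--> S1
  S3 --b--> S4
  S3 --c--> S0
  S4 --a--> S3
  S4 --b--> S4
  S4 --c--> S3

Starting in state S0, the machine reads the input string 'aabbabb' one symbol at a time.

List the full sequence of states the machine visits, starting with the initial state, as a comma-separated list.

Answer: S0, S1, S4, S4, S4, S3, S4, S4

Derivation:
Start: S0
  read 'a': S0 --a--> S1
  read 'a': S1 --a--> S4
  read 'b': S4 --b--> S4
  read 'b': S4 --b--> S4
  read 'a': S4 --a--> S3
  read 'b': S3 --b--> S4
  read 'b': S4 --b--> S4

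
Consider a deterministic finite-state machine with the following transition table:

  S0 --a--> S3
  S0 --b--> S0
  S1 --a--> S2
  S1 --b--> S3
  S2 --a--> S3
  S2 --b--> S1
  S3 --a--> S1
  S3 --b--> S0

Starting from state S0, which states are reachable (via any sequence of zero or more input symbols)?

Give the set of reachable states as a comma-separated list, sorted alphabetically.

BFS from S0:
  visit S0: S0--a-->S3 (new), S0--b-->S0 (seen)
  visit S3: S3--a-->S1 (new), S3--b-->S0 (seen)
  visit S1: S1--a-->S2 (new), S1--b-->S3 (seen)
  visit S2: S2--a-->S3 (seen), S2--b-->S1 (seen)

Answer: S0, S1, S2, S3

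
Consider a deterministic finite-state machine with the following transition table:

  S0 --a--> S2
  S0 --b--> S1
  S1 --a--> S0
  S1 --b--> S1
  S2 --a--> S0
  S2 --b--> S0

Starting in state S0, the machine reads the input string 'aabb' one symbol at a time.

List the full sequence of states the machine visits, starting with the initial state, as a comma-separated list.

Start: S0
  read 'a': S0 --a--> S2
  read 'a': S2 --a--> S0
  read 'b': S0 --b--> S1
  read 'b': S1 --b--> S1

Answer: S0, S2, S0, S1, S1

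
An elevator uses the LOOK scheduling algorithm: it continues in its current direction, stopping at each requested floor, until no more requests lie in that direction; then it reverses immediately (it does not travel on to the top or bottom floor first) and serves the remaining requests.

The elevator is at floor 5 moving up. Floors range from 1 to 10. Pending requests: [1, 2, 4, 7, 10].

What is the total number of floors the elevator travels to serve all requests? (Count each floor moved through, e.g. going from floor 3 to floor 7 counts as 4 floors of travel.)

Answer: 14

Derivation:
Start at floor 5 moving up, LOOK stop order: [7, 10, 4, 2, 1]
  5 → 7: |7-5| = 2, total = 2
  7 → 10: |10-7| = 3, total = 5
  10 → 4: |4-10| = 6, total = 11
  4 → 2: |2-4| = 2, total = 13
  2 → 1: |1-2| = 1, total = 14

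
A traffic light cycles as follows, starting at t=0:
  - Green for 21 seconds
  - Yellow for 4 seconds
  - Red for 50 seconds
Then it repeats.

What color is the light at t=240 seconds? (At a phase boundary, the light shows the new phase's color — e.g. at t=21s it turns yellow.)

Cycle length = 21 + 4 + 50 = 75s
t = 240, phase_t = 240 mod 75 = 15
15 < 21 (green end) → GREEN

Answer: green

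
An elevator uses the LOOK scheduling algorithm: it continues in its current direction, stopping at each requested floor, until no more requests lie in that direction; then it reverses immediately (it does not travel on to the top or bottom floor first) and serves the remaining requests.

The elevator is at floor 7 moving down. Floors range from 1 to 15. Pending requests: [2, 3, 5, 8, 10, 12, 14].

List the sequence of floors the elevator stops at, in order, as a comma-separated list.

Current: 7, moving DOWN
Serve below first (descending): [5, 3, 2]
Then reverse, serve above (ascending): [8, 10, 12, 14]

Answer: 5, 3, 2, 8, 10, 12, 14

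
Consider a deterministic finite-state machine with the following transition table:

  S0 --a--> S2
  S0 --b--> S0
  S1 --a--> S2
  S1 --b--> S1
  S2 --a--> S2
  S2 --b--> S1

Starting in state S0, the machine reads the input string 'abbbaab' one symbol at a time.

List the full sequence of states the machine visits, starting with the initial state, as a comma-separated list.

Answer: S0, S2, S1, S1, S1, S2, S2, S1

Derivation:
Start: S0
  read 'a': S0 --a--> S2
  read 'b': S2 --b--> S1
  read 'b': S1 --b--> S1
  read 'b': S1 --b--> S1
  read 'a': S1 --a--> S2
  read 'a': S2 --a--> S2
  read 'b': S2 --b--> S1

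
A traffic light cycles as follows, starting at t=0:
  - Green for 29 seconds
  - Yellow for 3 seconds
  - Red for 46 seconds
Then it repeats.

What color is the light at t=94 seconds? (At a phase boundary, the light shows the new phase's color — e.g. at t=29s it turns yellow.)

Answer: green

Derivation:
Cycle length = 29 + 3 + 46 = 78s
t = 94, phase_t = 94 mod 78 = 16
16 < 29 (green end) → GREEN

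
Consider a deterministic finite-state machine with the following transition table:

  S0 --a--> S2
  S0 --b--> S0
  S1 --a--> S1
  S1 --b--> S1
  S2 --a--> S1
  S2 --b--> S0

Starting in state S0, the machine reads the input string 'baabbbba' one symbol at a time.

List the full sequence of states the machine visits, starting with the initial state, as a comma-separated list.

Answer: S0, S0, S2, S1, S1, S1, S1, S1, S1

Derivation:
Start: S0
  read 'b': S0 --b--> S0
  read 'a': S0 --a--> S2
  read 'a': S2 --a--> S1
  read 'b': S1 --b--> S1
  read 'b': S1 --b--> S1
  read 'b': S1 --b--> S1
  read 'b': S1 --b--> S1
  read 'a': S1 --a--> S1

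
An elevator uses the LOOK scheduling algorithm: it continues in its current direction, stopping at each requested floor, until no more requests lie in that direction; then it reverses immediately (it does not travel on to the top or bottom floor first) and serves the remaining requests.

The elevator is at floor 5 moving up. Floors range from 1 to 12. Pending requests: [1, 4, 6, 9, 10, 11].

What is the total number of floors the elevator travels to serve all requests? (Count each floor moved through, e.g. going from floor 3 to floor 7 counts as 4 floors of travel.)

Answer: 16

Derivation:
Start at floor 5 moving up, LOOK stop order: [6, 9, 10, 11, 4, 1]
  5 → 6: |6-5| = 1, total = 1
  6 → 9: |9-6| = 3, total = 4
  9 → 10: |10-9| = 1, total = 5
  10 → 11: |11-10| = 1, total = 6
  11 → 4: |4-11| = 7, total = 13
  4 → 1: |1-4| = 3, total = 16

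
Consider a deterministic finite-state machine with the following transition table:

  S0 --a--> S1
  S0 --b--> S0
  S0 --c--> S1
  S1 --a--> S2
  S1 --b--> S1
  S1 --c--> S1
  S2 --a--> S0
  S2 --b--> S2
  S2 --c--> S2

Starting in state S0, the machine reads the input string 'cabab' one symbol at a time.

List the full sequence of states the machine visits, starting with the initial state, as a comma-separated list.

Answer: S0, S1, S2, S2, S0, S0

Derivation:
Start: S0
  read 'c': S0 --c--> S1
  read 'a': S1 --a--> S2
  read 'b': S2 --b--> S2
  read 'a': S2 --a--> S0
  read 'b': S0 --b--> S0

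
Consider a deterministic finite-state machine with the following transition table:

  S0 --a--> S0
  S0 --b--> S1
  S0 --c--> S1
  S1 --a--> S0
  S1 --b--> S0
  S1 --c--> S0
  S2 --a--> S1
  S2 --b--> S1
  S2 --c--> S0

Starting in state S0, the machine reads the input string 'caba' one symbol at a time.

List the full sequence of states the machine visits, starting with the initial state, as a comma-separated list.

Answer: S0, S1, S0, S1, S0

Derivation:
Start: S0
  read 'c': S0 --c--> S1
  read 'a': S1 --a--> S0
  read 'b': S0 --b--> S1
  read 'a': S1 --a--> S0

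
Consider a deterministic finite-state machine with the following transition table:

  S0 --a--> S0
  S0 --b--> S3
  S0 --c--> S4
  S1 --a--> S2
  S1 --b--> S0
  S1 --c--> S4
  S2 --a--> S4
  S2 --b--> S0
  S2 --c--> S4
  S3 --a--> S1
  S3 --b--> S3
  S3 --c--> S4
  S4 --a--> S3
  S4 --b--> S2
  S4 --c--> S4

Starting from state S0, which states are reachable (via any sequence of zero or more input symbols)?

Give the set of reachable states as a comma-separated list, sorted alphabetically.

BFS from S0:
  visit S0: S0--a-->S0 (seen), S0--b-->S3 (new), S0--c-->S4 (new)
  visit S3: S3--a-->S1 (new), S3--b-->S3 (seen), S3--c-->S4 (seen)
  visit S4: S4--a-->S3 (seen), S4--b-->S2 (new), S4--c-->S4 (seen)
  visit S1: S1--a-->S2 (seen), S1--b-->S0 (seen), S1--c-->S4 (seen)
  visit S2: S2--a-->S4 (seen), S2--b-->S0 (seen), S2--c-->S4 (seen)

Answer: S0, S1, S2, S3, S4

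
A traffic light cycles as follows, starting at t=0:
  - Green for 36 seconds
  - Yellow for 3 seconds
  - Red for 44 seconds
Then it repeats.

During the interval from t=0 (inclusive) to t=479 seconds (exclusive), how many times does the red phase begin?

Cycle = 36+3+44 = 83s
red phase starts at t = k*83 + 39 for k=0,1,2,...
Need k*83+39 < 479 → k < 5.301
k ∈ {0, ..., 5} → 6 starts

Answer: 6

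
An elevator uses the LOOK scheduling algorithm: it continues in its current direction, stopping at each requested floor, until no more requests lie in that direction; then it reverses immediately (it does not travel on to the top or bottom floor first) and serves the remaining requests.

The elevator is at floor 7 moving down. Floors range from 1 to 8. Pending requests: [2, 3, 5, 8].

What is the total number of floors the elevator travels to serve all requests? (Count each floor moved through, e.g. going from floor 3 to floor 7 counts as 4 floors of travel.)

Start at floor 7 moving down, LOOK stop order: [5, 3, 2, 8]
  7 → 5: |5-7| = 2, total = 2
  5 → 3: |3-5| = 2, total = 4
  3 → 2: |2-3| = 1, total = 5
  2 → 8: |8-2| = 6, total = 11

Answer: 11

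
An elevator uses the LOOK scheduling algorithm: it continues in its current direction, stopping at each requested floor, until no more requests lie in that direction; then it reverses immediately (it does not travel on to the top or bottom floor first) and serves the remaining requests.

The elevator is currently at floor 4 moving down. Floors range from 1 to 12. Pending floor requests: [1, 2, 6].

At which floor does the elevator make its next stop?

Current floor: 4, direction: down
Requests above: [6]
Requests below: [1, 2]
Moving down and requests lie below → nearest below is max([1, 2]) = 2

Answer: 2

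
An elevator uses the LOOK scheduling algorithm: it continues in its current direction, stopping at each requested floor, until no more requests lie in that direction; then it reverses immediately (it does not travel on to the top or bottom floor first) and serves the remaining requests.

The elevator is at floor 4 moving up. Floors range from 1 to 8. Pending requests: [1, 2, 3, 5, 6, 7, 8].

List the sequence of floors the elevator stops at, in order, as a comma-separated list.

Current: 4, moving UP
Serve above first (ascending): [5, 6, 7, 8]
Then reverse, serve below (descending): [3, 2, 1]

Answer: 5, 6, 7, 8, 3, 2, 1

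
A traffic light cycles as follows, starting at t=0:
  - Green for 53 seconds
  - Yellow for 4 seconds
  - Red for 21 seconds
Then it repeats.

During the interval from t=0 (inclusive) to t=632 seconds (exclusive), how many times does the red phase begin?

Answer: 8

Derivation:
Cycle = 53+4+21 = 78s
red phase starts at t = k*78 + 57 for k=0,1,2,...
Need k*78+57 < 632 → k < 7.372
k ∈ {0, ..., 7} → 8 starts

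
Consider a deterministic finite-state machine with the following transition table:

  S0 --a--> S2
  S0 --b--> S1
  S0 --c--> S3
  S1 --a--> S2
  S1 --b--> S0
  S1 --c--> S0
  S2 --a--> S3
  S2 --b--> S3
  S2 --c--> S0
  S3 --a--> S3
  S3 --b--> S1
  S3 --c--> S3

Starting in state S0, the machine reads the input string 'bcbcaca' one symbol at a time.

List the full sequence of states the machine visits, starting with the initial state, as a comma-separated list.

Start: S0
  read 'b': S0 --b--> S1
  read 'c': S1 --c--> S0
  read 'b': S0 --b--> S1
  read 'c': S1 --c--> S0
  read 'a': S0 --a--> S2
  read 'c': S2 --c--> S0
  read 'a': S0 --a--> S2

Answer: S0, S1, S0, S1, S0, S2, S0, S2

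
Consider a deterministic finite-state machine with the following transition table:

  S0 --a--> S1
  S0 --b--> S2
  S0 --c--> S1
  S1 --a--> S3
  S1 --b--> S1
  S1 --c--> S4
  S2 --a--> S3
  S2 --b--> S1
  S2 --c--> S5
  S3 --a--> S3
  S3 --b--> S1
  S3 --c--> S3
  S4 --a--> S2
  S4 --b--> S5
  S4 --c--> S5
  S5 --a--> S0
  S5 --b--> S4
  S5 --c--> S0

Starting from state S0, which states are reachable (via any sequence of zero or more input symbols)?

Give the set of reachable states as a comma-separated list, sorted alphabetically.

Answer: S0, S1, S2, S3, S4, S5

Derivation:
BFS from S0:
  visit S0: S0--a-->S1 (new), S0--b-->S2 (new), S0--c-->S1 (seen)
  visit S1: S1--a-->S3 (new), S1--b-->S1 (seen), S1--c-->S4 (new)
  visit S2: S2--a-->S3 (seen), S2--b-->S1 (seen), S2--c-->S5 (new)
  visit S3: S3--a-->S3 (seen), S3--b-->S1 (seen), S3--c-->S3 (seen)
  visit S4: S4--a-->S2 (seen), S4--b-->S5 (seen), S4--c-->S5 (seen)
  visit S5: S5--a-->S0 (seen), S5--b-->S4 (seen), S5--c-->S0 (seen)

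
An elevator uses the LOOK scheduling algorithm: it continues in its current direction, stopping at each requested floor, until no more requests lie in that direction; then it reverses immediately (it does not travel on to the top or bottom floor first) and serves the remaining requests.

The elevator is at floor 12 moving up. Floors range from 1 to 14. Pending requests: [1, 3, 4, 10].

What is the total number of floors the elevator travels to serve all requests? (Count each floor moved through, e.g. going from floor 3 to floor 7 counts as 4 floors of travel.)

Start at floor 12 moving up, LOOK stop order: [10, 4, 3, 1]
  12 → 10: |10-12| = 2, total = 2
  10 → 4: |4-10| = 6, total = 8
  4 → 3: |3-4| = 1, total = 9
  3 → 1: |1-3| = 2, total = 11

Answer: 11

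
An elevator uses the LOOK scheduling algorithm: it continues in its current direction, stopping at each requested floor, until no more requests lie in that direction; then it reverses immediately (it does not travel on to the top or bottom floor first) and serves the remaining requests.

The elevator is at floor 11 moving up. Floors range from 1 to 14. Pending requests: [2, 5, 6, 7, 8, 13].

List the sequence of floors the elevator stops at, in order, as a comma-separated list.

Current: 11, moving UP
Serve above first (ascending): [13]
Then reverse, serve below (descending): [8, 7, 6, 5, 2]

Answer: 13, 8, 7, 6, 5, 2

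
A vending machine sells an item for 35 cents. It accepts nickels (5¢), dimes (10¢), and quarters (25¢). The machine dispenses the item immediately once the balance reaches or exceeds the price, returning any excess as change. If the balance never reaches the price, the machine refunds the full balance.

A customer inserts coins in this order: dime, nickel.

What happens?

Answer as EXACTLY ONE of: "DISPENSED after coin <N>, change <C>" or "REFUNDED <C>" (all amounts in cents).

Answer: REFUNDED 15

Derivation:
Price: 35¢
Coin 1 (dime, 10¢): balance = 10¢
Coin 2 (nickel, 5¢): balance = 15¢
All coins inserted, balance 15¢ < price 35¢ → REFUND 15¢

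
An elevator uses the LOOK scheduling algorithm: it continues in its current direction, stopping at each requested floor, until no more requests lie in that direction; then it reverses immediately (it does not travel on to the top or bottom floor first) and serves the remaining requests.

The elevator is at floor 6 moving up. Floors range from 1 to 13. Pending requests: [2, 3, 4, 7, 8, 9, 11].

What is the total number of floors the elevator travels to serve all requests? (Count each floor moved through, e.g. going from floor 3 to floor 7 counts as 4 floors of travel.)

Answer: 14

Derivation:
Start at floor 6 moving up, LOOK stop order: [7, 8, 9, 11, 4, 3, 2]
  6 → 7: |7-6| = 1, total = 1
  7 → 8: |8-7| = 1, total = 2
  8 → 9: |9-8| = 1, total = 3
  9 → 11: |11-9| = 2, total = 5
  11 → 4: |4-11| = 7, total = 12
  4 → 3: |3-4| = 1, total = 13
  3 → 2: |2-3| = 1, total = 14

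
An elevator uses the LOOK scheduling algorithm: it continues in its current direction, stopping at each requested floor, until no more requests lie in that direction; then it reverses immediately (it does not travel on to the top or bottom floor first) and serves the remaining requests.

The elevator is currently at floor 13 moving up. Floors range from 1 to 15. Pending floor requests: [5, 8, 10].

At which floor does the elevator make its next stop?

Answer: 10

Derivation:
Current floor: 13, direction: up
Requests above: []
Requests below: [5, 8, 10]
Moving up but no requests above → reverse; nearest below is max([5, 8, 10]) = 10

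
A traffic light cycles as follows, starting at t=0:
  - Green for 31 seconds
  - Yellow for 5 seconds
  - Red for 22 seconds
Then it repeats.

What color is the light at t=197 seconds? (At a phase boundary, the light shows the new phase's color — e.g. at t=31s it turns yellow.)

Cycle length = 31 + 5 + 22 = 58s
t = 197, phase_t = 197 mod 58 = 23
23 < 31 (green end) → GREEN

Answer: green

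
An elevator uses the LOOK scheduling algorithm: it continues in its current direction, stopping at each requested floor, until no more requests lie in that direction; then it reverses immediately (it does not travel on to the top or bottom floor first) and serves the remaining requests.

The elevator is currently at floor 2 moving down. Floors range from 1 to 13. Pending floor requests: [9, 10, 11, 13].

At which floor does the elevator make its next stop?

Current floor: 2, direction: down
Requests above: [9, 10, 11, 13]
Requests below: []
Moving down but no requests below → reverse; nearest above is min([9, 10, 11, 13]) = 9

Answer: 9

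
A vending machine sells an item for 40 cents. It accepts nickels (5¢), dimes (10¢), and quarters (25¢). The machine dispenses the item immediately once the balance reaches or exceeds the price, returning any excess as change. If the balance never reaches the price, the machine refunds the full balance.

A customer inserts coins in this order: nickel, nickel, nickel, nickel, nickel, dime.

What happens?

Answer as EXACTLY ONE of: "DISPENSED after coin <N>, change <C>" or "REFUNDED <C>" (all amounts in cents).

Price: 40¢
Coin 1 (nickel, 5¢): balance = 5¢
Coin 2 (nickel, 5¢): balance = 10¢
Coin 3 (nickel, 5¢): balance = 15¢
Coin 4 (nickel, 5¢): balance = 20¢
Coin 5 (nickel, 5¢): balance = 25¢
Coin 6 (dime, 10¢): balance = 35¢
All coins inserted, balance 35¢ < price 40¢ → REFUND 35¢

Answer: REFUNDED 35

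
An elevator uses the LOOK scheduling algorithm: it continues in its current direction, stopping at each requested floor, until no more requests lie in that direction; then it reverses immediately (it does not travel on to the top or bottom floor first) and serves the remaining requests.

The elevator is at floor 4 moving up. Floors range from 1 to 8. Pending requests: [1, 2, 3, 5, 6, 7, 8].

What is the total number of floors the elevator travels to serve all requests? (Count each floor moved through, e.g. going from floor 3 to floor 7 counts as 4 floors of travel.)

Start at floor 4 moving up, LOOK stop order: [5, 6, 7, 8, 3, 2, 1]
  4 → 5: |5-4| = 1, total = 1
  5 → 6: |6-5| = 1, total = 2
  6 → 7: |7-6| = 1, total = 3
  7 → 8: |8-7| = 1, total = 4
  8 → 3: |3-8| = 5, total = 9
  3 → 2: |2-3| = 1, total = 10
  2 → 1: |1-2| = 1, total = 11

Answer: 11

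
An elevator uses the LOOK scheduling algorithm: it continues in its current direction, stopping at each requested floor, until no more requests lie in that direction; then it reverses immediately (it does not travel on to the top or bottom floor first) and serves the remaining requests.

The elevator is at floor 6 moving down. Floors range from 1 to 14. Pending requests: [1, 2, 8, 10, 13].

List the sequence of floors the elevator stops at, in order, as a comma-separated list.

Current: 6, moving DOWN
Serve below first (descending): [2, 1]
Then reverse, serve above (ascending): [8, 10, 13]

Answer: 2, 1, 8, 10, 13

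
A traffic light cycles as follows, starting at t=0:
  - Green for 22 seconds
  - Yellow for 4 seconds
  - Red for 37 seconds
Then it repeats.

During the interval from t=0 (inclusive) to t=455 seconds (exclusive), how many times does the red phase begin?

Answer: 7

Derivation:
Cycle = 22+4+37 = 63s
red phase starts at t = k*63 + 26 for k=0,1,2,...
Need k*63+26 < 455 → k < 6.810
k ∈ {0, ..., 6} → 7 starts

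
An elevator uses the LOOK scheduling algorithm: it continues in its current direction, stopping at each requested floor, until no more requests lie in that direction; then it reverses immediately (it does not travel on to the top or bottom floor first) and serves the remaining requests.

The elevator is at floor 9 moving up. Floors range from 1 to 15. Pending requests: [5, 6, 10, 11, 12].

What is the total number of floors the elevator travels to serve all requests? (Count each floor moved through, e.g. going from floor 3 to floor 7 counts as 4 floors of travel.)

Answer: 10

Derivation:
Start at floor 9 moving up, LOOK stop order: [10, 11, 12, 6, 5]
  9 → 10: |10-9| = 1, total = 1
  10 → 11: |11-10| = 1, total = 2
  11 → 12: |12-11| = 1, total = 3
  12 → 6: |6-12| = 6, total = 9
  6 → 5: |5-6| = 1, total = 10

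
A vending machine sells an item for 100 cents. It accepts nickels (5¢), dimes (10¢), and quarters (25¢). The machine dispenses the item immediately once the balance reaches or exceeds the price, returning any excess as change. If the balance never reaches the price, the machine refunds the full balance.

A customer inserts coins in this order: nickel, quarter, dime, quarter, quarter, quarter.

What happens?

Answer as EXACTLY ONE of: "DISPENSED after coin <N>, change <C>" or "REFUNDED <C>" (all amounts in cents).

Price: 100¢
Coin 1 (nickel, 5¢): balance = 5¢
Coin 2 (quarter, 25¢): balance = 30¢
Coin 3 (dime, 10¢): balance = 40¢
Coin 4 (quarter, 25¢): balance = 65¢
Coin 5 (quarter, 25¢): balance = 90¢
Coin 6 (quarter, 25¢): balance = 115¢
  → balance >= price → DISPENSE, change = 115 - 100 = 15¢

Answer: DISPENSED after coin 6, change 15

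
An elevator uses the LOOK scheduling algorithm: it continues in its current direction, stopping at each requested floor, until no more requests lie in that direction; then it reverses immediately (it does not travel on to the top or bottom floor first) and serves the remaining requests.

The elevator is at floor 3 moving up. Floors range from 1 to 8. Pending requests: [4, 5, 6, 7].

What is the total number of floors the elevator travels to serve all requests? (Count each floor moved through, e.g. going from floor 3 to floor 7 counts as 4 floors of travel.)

Answer: 4

Derivation:
Start at floor 3 moving up, LOOK stop order: [4, 5, 6, 7]
  3 → 4: |4-3| = 1, total = 1
  4 → 5: |5-4| = 1, total = 2
  5 → 6: |6-5| = 1, total = 3
  6 → 7: |7-6| = 1, total = 4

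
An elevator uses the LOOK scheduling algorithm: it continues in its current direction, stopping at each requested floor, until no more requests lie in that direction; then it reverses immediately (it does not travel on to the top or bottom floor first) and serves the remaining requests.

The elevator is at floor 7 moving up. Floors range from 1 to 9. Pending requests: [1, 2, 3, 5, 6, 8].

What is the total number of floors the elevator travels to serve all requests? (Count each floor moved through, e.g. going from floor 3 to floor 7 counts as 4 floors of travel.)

Answer: 8

Derivation:
Start at floor 7 moving up, LOOK stop order: [8, 6, 5, 3, 2, 1]
  7 → 8: |8-7| = 1, total = 1
  8 → 6: |6-8| = 2, total = 3
  6 → 5: |5-6| = 1, total = 4
  5 → 3: |3-5| = 2, total = 6
  3 → 2: |2-3| = 1, total = 7
  2 → 1: |1-2| = 1, total = 8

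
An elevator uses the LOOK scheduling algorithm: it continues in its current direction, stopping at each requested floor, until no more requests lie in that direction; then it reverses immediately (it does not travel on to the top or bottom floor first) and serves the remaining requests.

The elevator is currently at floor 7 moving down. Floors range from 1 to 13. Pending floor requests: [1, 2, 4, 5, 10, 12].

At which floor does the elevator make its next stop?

Current floor: 7, direction: down
Requests above: [10, 12]
Requests below: [1, 2, 4, 5]
Moving down and requests lie below → nearest below is max([1, 2, 4, 5]) = 5

Answer: 5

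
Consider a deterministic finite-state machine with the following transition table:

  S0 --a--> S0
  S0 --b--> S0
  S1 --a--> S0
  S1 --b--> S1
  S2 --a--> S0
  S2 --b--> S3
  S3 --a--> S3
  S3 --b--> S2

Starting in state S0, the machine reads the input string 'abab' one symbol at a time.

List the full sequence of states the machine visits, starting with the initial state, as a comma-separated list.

Start: S0
  read 'a': S0 --a--> S0
  read 'b': S0 --b--> S0
  read 'a': S0 --a--> S0
  read 'b': S0 --b--> S0

Answer: S0, S0, S0, S0, S0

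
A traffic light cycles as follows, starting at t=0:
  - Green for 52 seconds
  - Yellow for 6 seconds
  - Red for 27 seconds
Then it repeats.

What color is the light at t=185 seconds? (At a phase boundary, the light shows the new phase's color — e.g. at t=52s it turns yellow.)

Answer: green

Derivation:
Cycle length = 52 + 6 + 27 = 85s
t = 185, phase_t = 185 mod 85 = 15
15 < 52 (green end) → GREEN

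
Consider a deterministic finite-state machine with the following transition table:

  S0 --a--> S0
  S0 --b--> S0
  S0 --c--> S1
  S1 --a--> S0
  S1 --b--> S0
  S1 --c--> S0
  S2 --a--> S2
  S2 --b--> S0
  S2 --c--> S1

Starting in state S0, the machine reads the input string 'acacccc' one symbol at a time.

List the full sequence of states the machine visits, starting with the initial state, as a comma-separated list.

Start: S0
  read 'a': S0 --a--> S0
  read 'c': S0 --c--> S1
  read 'a': S1 --a--> S0
  read 'c': S0 --c--> S1
  read 'c': S1 --c--> S0
  read 'c': S0 --c--> S1
  read 'c': S1 --c--> S0

Answer: S0, S0, S1, S0, S1, S0, S1, S0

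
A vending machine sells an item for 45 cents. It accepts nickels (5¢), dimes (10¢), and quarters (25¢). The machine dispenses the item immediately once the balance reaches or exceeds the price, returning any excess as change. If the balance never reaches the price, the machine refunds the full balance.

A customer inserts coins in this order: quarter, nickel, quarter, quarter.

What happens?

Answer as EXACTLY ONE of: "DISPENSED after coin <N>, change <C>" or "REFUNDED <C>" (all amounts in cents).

Answer: DISPENSED after coin 3, change 10

Derivation:
Price: 45¢
Coin 1 (quarter, 25¢): balance = 25¢
Coin 2 (nickel, 5¢): balance = 30¢
Coin 3 (quarter, 25¢): balance = 55¢
  → balance >= price → DISPENSE, change = 55 - 45 = 10¢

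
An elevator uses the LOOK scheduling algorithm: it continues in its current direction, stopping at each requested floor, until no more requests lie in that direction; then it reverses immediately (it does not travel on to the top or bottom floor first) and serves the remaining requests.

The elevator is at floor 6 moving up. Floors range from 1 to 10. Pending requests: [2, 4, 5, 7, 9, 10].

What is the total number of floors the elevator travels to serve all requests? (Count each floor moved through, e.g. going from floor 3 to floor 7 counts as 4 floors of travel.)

Start at floor 6 moving up, LOOK stop order: [7, 9, 10, 5, 4, 2]
  6 → 7: |7-6| = 1, total = 1
  7 → 9: |9-7| = 2, total = 3
  9 → 10: |10-9| = 1, total = 4
  10 → 5: |5-10| = 5, total = 9
  5 → 4: |4-5| = 1, total = 10
  4 → 2: |2-4| = 2, total = 12

Answer: 12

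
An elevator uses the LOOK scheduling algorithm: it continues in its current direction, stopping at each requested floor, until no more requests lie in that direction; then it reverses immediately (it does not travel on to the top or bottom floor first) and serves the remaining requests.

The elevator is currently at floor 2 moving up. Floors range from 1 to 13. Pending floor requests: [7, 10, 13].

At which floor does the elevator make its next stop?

Answer: 7

Derivation:
Current floor: 2, direction: up
Requests above: [7, 10, 13]
Requests below: []
Moving up and requests lie above → nearest above is min([7, 10, 13]) = 7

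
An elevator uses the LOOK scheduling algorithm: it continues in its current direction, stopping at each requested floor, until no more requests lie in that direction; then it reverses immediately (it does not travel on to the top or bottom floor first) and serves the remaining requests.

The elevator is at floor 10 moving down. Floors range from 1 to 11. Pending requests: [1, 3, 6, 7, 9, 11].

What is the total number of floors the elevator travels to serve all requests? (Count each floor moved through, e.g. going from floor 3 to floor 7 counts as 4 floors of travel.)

Answer: 19

Derivation:
Start at floor 10 moving down, LOOK stop order: [9, 7, 6, 3, 1, 11]
  10 → 9: |9-10| = 1, total = 1
  9 → 7: |7-9| = 2, total = 3
  7 → 6: |6-7| = 1, total = 4
  6 → 3: |3-6| = 3, total = 7
  3 → 1: |1-3| = 2, total = 9
  1 → 11: |11-1| = 10, total = 19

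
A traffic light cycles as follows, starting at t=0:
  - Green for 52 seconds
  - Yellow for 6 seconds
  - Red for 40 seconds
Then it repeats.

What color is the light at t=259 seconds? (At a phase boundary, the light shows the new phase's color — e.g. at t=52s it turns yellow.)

Answer: red

Derivation:
Cycle length = 52 + 6 + 40 = 98s
t = 259, phase_t = 259 mod 98 = 63
63 >= 58 → RED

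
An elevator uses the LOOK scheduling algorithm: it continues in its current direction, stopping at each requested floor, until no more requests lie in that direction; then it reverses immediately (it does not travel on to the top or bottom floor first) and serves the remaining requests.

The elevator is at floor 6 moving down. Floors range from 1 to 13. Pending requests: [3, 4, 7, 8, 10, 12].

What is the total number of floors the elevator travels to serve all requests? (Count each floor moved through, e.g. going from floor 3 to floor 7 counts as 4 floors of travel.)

Start at floor 6 moving down, LOOK stop order: [4, 3, 7, 8, 10, 12]
  6 → 4: |4-6| = 2, total = 2
  4 → 3: |3-4| = 1, total = 3
  3 → 7: |7-3| = 4, total = 7
  7 → 8: |8-7| = 1, total = 8
  8 → 10: |10-8| = 2, total = 10
  10 → 12: |12-10| = 2, total = 12

Answer: 12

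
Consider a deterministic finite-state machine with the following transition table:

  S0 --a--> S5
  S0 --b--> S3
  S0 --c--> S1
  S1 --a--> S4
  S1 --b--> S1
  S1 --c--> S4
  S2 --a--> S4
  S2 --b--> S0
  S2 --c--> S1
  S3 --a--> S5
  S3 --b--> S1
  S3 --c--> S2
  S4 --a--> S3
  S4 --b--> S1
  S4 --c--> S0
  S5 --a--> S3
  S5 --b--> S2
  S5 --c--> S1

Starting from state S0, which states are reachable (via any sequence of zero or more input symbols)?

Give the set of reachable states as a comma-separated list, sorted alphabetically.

BFS from S0:
  visit S0: S0--a-->S5 (new), S0--b-->S3 (new), S0--c-->S1 (new)
  visit S5: S5--a-->S3 (seen), S5--b-->S2 (new), S5--c-->S1 (seen)
  visit S3: S3--a-->S5 (seen), S3--b-->S1 (seen), S3--c-->S2 (seen)
  visit S1: S1--a-->S4 (new), S1--b-->S1 (seen), S1--c-->S4 (seen)
  visit S2: S2--a-->S4 (seen), S2--b-->S0 (seen), S2--c-->S1 (seen)
  visit S4: S4--a-->S3 (seen), S4--b-->S1 (seen), S4--c-->S0 (seen)

Answer: S0, S1, S2, S3, S4, S5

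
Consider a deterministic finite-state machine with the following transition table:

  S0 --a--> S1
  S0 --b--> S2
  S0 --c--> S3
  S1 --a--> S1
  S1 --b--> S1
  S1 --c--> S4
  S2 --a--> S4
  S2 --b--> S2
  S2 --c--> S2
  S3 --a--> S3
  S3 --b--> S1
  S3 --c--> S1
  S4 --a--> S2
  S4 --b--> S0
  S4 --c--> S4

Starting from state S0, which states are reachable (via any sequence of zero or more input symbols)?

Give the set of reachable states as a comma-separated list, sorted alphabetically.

BFS from S0:
  visit S0: S0--a-->S1 (new), S0--b-->S2 (new), S0--c-->S3 (new)
  visit S1: S1--a-->S1 (seen), S1--b-->S1 (seen), S1--c-->S4 (new)
  visit S2: S2--a-->S4 (seen), S2--b-->S2 (seen), S2--c-->S2 (seen)
  visit S3: S3--a-->S3 (seen), S3--b-->S1 (seen), S3--c-->S1 (seen)
  visit S4: S4--a-->S2 (seen), S4--b-->S0 (seen), S4--c-->S4 (seen)

Answer: S0, S1, S2, S3, S4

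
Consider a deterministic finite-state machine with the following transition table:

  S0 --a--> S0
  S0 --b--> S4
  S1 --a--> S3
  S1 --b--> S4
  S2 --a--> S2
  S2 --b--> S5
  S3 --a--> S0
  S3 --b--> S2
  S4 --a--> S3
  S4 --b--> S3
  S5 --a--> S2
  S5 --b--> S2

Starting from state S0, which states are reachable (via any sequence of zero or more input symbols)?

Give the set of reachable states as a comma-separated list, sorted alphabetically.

BFS from S0:
  visit S0: S0--a-->S0 (seen), S0--b-->S4 (new)
  visit S4: S4--a-->S3 (new), S4--b-->S3 (seen)
  visit S3: S3--a-->S0 (seen), S3--b-->S2 (new)
  visit S2: S2--a-->S2 (seen), S2--b-->S5 (new)
  visit S5: S5--a-->S2 (seen), S5--b-->S2 (seen)

Answer: S0, S2, S3, S4, S5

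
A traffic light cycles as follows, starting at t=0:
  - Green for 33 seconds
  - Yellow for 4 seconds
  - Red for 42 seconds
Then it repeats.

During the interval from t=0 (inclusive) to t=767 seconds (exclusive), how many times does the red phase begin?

Cycle = 33+4+42 = 79s
red phase starts at t = k*79 + 37 for k=0,1,2,...
Need k*79+37 < 767 → k < 9.241
k ∈ {0, ..., 9} → 10 starts

Answer: 10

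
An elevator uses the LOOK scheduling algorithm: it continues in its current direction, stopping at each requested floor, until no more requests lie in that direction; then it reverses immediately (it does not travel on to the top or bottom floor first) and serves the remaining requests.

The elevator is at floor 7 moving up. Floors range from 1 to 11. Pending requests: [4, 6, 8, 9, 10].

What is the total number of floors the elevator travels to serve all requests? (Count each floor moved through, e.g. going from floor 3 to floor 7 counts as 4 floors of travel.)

Start at floor 7 moving up, LOOK stop order: [8, 9, 10, 6, 4]
  7 → 8: |8-7| = 1, total = 1
  8 → 9: |9-8| = 1, total = 2
  9 → 10: |10-9| = 1, total = 3
  10 → 6: |6-10| = 4, total = 7
  6 → 4: |4-6| = 2, total = 9

Answer: 9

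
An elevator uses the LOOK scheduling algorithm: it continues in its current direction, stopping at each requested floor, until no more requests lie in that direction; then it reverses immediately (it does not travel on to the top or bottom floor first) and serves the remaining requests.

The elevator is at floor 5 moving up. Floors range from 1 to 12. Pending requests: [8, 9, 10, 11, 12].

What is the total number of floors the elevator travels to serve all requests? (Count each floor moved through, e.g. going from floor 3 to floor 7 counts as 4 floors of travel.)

Start at floor 5 moving up, LOOK stop order: [8, 9, 10, 11, 12]
  5 → 8: |8-5| = 3, total = 3
  8 → 9: |9-8| = 1, total = 4
  9 → 10: |10-9| = 1, total = 5
  10 → 11: |11-10| = 1, total = 6
  11 → 12: |12-11| = 1, total = 7

Answer: 7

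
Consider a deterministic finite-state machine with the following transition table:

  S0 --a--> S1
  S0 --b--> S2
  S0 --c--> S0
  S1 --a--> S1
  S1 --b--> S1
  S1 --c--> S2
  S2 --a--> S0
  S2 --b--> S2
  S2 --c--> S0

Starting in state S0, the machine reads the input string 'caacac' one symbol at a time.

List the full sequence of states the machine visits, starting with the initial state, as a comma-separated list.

Start: S0
  read 'c': S0 --c--> S0
  read 'a': S0 --a--> S1
  read 'a': S1 --a--> S1
  read 'c': S1 --c--> S2
  read 'a': S2 --a--> S0
  read 'c': S0 --c--> S0

Answer: S0, S0, S1, S1, S2, S0, S0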